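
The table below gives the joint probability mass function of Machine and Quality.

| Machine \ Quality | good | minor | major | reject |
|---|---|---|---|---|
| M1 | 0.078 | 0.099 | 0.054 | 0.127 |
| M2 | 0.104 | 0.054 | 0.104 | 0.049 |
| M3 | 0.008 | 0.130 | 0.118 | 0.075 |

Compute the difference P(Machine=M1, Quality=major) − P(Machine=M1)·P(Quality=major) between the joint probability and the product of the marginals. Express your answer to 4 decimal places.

P(Machine=M1) = 0.078 + 0.099 + 0.054 + 0.127 = 0.358.
P(Quality=major) = 0.054 + 0.104 + 0.118 = 0.276.
P(Machine=M1, Quality=major) − P(Machine=M1)P(Quality=major) = 0.054 − 0.358×0.276 = -0.0448.

-0.0448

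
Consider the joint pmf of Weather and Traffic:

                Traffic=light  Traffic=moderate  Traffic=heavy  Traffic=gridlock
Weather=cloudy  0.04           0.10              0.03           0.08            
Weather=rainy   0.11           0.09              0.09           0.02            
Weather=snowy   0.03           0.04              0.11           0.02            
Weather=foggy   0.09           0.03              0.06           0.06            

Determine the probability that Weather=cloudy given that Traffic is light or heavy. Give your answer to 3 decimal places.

P(Traffic=light) = 0.04 + 0.11 + 0.03 + 0.09 = 0.27.
P(Traffic=heavy) = 0.03 + 0.09 + 0.11 + 0.06 = 0.29.
P(Traffic ∈ {light, heavy}) = 0.27 + 0.29 = 0.56; P(Weather=cloudy, Traffic ∈ {light, heavy}) = 0.04 + 0.03 = 0.07.
P(Weather=cloudy | Traffic ∈ {light, heavy}) = 0.07/0.56 = 0.125.

0.125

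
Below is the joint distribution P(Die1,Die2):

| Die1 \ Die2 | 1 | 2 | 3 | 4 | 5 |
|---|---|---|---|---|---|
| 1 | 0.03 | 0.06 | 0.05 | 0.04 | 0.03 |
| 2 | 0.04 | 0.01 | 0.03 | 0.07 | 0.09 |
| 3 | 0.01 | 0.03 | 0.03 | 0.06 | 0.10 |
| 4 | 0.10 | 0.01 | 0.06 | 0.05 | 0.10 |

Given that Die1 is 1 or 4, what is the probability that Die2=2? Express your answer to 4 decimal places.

0.1321

P(Die1=1) = 0.03 + 0.06 + 0.05 + 0.04 + 0.03 = 0.21.
P(Die1=4) = 0.10 + 0.01 + 0.06 + 0.05 + 0.10 = 0.32.
P(Die1 ∈ {1, 4}) = 0.21 + 0.32 = 0.53; P(Die2=2, Die1 ∈ {1, 4}) = 0.06 + 0.01 = 0.07.
P(Die2=2 | Die1 ∈ {1, 4}) = 0.07/0.53 = 0.1321.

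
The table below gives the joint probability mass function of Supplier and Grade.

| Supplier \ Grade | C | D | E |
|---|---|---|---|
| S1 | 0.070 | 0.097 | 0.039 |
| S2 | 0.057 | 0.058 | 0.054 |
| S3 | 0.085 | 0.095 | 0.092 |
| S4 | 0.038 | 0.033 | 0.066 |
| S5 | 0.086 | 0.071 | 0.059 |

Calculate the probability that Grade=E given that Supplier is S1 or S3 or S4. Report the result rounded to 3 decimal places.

0.320

P(Supplier=S1) = 0.070 + 0.097 + 0.039 = 0.206.
P(Supplier=S3) = 0.085 + 0.095 + 0.092 = 0.272.
P(Supplier=S4) = 0.038 + 0.033 + 0.066 = 0.137.
P(Supplier ∈ {S1, S3, S4}) = 0.206 + 0.272 + 0.137 = 0.615; P(Grade=E, Supplier ∈ {S1, S3, S4}) = 0.039 + 0.092 + 0.066 = 0.197.
P(Grade=E | Supplier ∈ {S1, S3, S4}) = 0.197/0.615 = 0.320.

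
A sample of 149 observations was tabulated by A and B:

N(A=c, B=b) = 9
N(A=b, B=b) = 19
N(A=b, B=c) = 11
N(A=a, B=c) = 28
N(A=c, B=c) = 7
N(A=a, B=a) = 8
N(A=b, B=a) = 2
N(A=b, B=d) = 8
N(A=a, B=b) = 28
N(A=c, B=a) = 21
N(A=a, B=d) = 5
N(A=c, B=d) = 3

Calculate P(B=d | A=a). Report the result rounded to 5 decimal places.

Total with A=a: 8 + 28 + 28 + 5 = 69.
P(B=d | A=a) = 5/69 = 0.07246.

0.07246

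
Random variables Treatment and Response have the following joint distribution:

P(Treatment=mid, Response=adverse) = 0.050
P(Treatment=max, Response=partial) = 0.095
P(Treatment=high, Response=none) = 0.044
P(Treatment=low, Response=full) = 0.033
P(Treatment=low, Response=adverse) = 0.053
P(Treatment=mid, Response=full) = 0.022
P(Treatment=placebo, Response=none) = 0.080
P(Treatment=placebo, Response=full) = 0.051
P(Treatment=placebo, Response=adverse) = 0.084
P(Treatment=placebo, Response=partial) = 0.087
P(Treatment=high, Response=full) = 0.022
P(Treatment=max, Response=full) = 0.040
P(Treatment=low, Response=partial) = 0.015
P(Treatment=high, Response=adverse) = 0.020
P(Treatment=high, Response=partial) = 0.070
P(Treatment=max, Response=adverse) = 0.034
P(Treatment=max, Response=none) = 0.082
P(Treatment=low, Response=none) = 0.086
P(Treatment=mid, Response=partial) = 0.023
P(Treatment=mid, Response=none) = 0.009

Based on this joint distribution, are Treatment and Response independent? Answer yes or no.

P(Treatment=low) = 0.187 and P(Response=partial) = 0.290, so their product is 0.05423, but P(Treatment=low, Response=partial) = 0.015. Since these differ, Treatment and Response are not independent.

no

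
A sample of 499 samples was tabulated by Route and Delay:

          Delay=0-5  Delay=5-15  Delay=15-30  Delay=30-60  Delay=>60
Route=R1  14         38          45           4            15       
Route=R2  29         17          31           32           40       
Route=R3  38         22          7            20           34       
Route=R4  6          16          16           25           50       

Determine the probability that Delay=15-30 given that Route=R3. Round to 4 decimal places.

Total with Route=R3: 38 + 22 + 7 + 20 + 34 = 121.
P(Delay=15-30 | Route=R3) = 7/121 = 0.0579.

0.0579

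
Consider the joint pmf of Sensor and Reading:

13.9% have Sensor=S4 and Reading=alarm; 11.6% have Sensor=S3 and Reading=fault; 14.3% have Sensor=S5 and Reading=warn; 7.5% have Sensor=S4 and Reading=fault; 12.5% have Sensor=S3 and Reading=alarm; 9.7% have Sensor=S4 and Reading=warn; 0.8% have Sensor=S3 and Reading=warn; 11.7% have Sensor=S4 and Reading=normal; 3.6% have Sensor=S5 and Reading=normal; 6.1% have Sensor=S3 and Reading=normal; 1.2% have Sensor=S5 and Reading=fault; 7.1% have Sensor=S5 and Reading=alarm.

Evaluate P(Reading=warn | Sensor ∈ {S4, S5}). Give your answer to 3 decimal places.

0.348

P(Sensor=S4) = 0.117 + 0.097 + 0.139 + 0.075 = 0.428.
P(Sensor=S5) = 0.036 + 0.143 + 0.071 + 0.012 = 0.262.
P(Sensor ∈ {S4, S5}) = 0.428 + 0.262 = 0.690; P(Reading=warn, Sensor ∈ {S4, S5}) = 0.097 + 0.143 = 0.240.
P(Reading=warn | Sensor ∈ {S4, S5}) = 0.240/0.690 = 0.348.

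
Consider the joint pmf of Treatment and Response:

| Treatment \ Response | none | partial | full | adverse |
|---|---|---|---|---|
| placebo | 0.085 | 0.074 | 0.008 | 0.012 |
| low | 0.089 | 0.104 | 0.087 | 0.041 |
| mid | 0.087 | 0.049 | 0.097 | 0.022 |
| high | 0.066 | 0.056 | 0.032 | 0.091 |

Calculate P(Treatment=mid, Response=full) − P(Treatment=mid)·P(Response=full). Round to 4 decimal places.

0.0399

P(Treatment=mid) = 0.087 + 0.049 + 0.097 + 0.022 = 0.255.
P(Response=full) = 0.008 + 0.087 + 0.097 + 0.032 = 0.224.
P(Treatment=mid, Response=full) − P(Treatment=mid)P(Response=full) = 0.097 − 0.255×0.224 = 0.0399.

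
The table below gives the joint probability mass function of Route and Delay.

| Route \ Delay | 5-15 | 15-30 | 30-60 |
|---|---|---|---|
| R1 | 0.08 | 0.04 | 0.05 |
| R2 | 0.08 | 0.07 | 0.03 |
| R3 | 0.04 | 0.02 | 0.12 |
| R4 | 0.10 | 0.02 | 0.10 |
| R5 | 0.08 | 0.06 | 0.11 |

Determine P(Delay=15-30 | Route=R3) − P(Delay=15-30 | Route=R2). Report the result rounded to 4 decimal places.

-0.2778

P(Route=R3) = 0.04 + 0.02 + 0.12 = 0.18; P(Delay=15-30 | Route=R3) = 0.02/0.18 = 0.11111.
P(Route=R2) = 0.08 + 0.07 + 0.03 = 0.18; P(Delay=15-30 | Route=R2) = 0.07/0.18 = 0.38889.
Difference = -0.2778.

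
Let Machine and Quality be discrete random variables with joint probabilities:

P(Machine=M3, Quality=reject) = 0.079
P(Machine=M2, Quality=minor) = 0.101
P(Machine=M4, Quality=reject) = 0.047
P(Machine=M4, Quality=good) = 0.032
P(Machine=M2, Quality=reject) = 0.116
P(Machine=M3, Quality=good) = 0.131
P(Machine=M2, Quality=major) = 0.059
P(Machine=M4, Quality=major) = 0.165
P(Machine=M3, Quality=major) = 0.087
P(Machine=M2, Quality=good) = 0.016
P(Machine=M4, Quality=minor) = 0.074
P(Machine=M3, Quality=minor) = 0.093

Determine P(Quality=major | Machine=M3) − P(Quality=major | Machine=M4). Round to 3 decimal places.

P(Machine=M3) = 0.131 + 0.093 + 0.087 + 0.079 = 0.390; P(Quality=major | Machine=M3) = 0.087/0.390 = 0.2231.
P(Machine=M4) = 0.032 + 0.074 + 0.165 + 0.047 = 0.318; P(Quality=major | Machine=M4) = 0.165/0.318 = 0.5189.
Difference = -0.296.

-0.296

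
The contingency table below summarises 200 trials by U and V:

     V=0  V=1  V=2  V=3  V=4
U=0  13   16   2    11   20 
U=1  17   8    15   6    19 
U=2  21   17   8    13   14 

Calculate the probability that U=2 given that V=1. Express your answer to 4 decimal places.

0.4146

Total with V=1: 16 + 8 + 17 = 41.
P(U=2 | V=1) = 17/41 = 0.4146.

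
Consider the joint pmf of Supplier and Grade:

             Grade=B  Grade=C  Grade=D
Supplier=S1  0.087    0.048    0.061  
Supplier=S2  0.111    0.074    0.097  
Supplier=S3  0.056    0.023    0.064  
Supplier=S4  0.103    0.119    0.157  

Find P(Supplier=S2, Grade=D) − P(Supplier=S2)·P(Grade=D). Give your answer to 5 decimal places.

P(Supplier=S2) = 0.111 + 0.074 + 0.097 = 0.282.
P(Grade=D) = 0.061 + 0.097 + 0.064 + 0.157 = 0.379.
P(Supplier=S2, Grade=D) − P(Supplier=S2)P(Grade=D) = 0.097 − 0.282×0.379 = -0.00988.

-0.00988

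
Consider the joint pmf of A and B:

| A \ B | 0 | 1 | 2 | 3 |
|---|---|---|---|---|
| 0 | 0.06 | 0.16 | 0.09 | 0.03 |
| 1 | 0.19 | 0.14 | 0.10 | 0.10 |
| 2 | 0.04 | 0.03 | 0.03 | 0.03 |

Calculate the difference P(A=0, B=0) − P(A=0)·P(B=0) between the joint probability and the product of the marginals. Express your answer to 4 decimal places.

-0.0386

P(A=0) = 0.06 + 0.16 + 0.09 + 0.03 = 0.34.
P(B=0) = 0.06 + 0.19 + 0.04 = 0.29.
P(A=0, B=0) − P(A=0)P(B=0) = 0.06 − 0.34×0.29 = -0.0386.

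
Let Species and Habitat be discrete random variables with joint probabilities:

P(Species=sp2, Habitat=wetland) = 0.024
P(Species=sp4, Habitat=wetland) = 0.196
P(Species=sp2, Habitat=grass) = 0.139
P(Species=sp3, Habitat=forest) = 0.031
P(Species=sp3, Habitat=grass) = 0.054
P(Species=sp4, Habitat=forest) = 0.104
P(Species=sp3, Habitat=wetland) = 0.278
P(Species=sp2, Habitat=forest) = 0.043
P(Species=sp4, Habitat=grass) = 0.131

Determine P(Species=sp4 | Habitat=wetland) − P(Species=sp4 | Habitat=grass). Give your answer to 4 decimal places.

P(Habitat=wetland) = 0.024 + 0.278 + 0.196 = 0.498; P(Species=sp4 | Habitat=wetland) = 0.196/0.498 = 0.39357.
P(Habitat=grass) = 0.139 + 0.054 + 0.131 = 0.324; P(Species=sp4 | Habitat=grass) = 0.131/0.324 = 0.40432.
Difference = -0.0107.

-0.0107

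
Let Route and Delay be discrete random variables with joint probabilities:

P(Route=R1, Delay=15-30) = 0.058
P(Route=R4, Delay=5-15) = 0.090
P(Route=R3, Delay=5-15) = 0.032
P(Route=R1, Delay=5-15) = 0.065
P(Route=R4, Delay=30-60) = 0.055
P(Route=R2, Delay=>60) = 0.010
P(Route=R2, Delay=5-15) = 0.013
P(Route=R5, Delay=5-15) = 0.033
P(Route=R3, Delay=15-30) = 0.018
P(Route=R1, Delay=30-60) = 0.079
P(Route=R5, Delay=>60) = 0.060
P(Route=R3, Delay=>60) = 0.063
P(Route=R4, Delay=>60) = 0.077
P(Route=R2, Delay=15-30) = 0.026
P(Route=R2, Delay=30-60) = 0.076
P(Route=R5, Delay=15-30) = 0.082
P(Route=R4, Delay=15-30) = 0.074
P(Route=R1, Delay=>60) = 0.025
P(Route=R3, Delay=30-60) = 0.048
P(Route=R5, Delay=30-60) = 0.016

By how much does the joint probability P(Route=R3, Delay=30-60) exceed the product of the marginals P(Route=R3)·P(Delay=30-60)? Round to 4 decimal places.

P(Route=R3) = 0.032 + 0.018 + 0.048 + 0.063 = 0.161.
P(Delay=30-60) = 0.079 + 0.076 + 0.048 + 0.055 + 0.016 = 0.274.
P(Route=R3, Delay=30-60) − P(Route=R3)P(Delay=30-60) = 0.048 − 0.161×0.274 = 0.0039.

0.0039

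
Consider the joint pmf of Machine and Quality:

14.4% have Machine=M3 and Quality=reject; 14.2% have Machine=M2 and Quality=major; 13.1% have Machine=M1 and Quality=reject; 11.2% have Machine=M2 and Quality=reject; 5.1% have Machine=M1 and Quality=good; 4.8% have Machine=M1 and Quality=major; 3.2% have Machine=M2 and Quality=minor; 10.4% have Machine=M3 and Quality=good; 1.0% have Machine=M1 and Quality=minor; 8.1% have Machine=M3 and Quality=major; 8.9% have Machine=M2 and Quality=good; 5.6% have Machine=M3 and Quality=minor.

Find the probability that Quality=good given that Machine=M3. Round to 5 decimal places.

P(Machine=M3) = 0.104 + 0.056 + 0.081 + 0.144 = 0.385.
P(Quality=good | Machine=M3) = 0.104/0.385 = 0.27013.

0.27013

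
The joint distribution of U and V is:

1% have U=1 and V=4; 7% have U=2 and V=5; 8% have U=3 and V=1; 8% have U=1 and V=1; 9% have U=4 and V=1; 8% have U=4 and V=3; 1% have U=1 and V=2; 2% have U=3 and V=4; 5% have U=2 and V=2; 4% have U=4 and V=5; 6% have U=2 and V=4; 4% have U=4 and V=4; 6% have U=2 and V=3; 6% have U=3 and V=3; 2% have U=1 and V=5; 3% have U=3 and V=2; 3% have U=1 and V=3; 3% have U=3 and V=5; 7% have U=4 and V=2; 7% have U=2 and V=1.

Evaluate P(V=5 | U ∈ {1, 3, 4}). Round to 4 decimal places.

P(U=1) = 0.08 + 0.01 + 0.03 + 0.01 + 0.02 = 0.15.
P(U=3) = 0.08 + 0.03 + 0.06 + 0.02 + 0.03 = 0.22.
P(U=4) = 0.09 + 0.07 + 0.08 + 0.04 + 0.04 = 0.32.
P(U ∈ {1, 3, 4}) = 0.15 + 0.22 + 0.32 = 0.69; P(V=5, U ∈ {1, 3, 4}) = 0.02 + 0.03 + 0.04 = 0.09.
P(V=5 | U ∈ {1, 3, 4}) = 0.09/0.69 = 0.1304.

0.1304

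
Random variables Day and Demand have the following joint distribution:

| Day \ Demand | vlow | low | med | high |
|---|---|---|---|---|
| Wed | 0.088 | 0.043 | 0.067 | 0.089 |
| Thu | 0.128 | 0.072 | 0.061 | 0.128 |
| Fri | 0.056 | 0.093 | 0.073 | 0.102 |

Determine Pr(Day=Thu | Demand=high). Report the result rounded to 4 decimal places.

0.4013

P(Demand=high) = 0.089 + 0.128 + 0.102 = 0.319.
P(Day=Thu | Demand=high) = 0.128/0.319 = 0.4013.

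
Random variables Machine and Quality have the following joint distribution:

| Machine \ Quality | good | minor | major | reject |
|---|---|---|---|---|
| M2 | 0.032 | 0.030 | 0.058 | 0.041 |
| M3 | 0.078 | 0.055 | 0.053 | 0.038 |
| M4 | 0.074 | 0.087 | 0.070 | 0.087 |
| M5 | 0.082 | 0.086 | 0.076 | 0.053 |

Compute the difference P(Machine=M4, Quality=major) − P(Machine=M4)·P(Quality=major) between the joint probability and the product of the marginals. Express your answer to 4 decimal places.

P(Machine=M4) = 0.074 + 0.087 + 0.070 + 0.087 = 0.318.
P(Quality=major) = 0.058 + 0.053 + 0.070 + 0.076 = 0.257.
P(Machine=M4, Quality=major) − P(Machine=M4)P(Quality=major) = 0.070 − 0.318×0.257 = -0.0117.

-0.0117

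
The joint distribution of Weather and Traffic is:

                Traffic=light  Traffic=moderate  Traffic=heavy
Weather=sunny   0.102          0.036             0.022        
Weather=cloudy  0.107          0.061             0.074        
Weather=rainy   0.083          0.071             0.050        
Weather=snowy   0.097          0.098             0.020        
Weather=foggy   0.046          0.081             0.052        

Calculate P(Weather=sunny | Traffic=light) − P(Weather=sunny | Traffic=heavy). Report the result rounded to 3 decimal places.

P(Traffic=light) = 0.102 + 0.107 + 0.083 + 0.097 + 0.046 = 0.435; P(Weather=sunny | Traffic=light) = 0.102/0.435 = 0.2345.
P(Traffic=heavy) = 0.022 + 0.074 + 0.050 + 0.020 + 0.052 = 0.218; P(Weather=sunny | Traffic=heavy) = 0.022/0.218 = 0.1009.
Difference = 0.134.

0.134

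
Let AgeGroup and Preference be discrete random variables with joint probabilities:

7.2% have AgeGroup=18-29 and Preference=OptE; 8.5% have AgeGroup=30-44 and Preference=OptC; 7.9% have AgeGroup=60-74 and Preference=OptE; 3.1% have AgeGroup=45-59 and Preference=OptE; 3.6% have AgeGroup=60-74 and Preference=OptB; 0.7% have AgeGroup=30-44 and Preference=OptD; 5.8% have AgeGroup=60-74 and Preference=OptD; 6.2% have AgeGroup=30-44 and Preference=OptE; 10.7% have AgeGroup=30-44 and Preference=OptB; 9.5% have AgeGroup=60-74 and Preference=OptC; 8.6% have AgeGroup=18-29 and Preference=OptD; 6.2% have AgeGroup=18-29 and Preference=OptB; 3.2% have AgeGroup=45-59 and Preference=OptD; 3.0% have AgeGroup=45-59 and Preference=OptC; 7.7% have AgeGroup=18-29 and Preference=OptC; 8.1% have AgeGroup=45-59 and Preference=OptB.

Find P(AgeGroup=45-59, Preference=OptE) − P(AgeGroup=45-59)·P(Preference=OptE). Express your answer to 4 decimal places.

-0.0115

P(AgeGroup=45-59) = 0.081 + 0.030 + 0.032 + 0.031 = 0.174.
P(Preference=OptE) = 0.072 + 0.062 + 0.031 + 0.079 = 0.244.
P(AgeGroup=45-59, Preference=OptE) − P(AgeGroup=45-59)P(Preference=OptE) = 0.031 − 0.174×0.244 = -0.0115.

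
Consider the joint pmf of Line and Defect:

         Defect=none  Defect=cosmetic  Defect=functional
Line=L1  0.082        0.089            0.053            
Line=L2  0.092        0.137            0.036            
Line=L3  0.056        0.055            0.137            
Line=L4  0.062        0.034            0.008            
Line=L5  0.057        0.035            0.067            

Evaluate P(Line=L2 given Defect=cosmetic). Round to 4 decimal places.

P(Defect=cosmetic) = 0.089 + 0.137 + 0.055 + 0.034 + 0.035 = 0.350.
P(Line=L2 | Defect=cosmetic) = 0.137/0.350 = 0.3914.

0.3914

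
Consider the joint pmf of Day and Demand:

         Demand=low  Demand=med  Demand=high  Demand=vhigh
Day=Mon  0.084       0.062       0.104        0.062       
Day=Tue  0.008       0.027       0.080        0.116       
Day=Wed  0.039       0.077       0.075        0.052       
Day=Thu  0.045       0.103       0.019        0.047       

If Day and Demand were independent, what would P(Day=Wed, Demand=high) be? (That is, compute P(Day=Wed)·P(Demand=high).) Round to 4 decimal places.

P(Day=Wed) = 0.039 + 0.077 + 0.075 + 0.052 = 0.243.
P(Demand=high) = 0.104 + 0.080 + 0.075 + 0.019 = 0.278.
Product: 0.243 × 0.278 = 0.0676.

0.0676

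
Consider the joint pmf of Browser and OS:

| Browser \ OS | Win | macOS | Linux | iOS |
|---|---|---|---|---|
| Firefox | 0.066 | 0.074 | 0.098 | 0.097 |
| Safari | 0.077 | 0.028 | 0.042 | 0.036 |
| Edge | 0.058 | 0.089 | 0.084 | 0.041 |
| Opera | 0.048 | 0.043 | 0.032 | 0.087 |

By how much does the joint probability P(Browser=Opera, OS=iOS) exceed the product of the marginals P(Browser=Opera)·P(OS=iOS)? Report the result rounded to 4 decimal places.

0.0322

P(Browser=Opera) = 0.048 + 0.043 + 0.032 + 0.087 = 0.210.
P(OS=iOS) = 0.097 + 0.036 + 0.041 + 0.087 = 0.261.
P(Browser=Opera, OS=iOS) − P(Browser=Opera)P(OS=iOS) = 0.087 − 0.210×0.261 = 0.0322.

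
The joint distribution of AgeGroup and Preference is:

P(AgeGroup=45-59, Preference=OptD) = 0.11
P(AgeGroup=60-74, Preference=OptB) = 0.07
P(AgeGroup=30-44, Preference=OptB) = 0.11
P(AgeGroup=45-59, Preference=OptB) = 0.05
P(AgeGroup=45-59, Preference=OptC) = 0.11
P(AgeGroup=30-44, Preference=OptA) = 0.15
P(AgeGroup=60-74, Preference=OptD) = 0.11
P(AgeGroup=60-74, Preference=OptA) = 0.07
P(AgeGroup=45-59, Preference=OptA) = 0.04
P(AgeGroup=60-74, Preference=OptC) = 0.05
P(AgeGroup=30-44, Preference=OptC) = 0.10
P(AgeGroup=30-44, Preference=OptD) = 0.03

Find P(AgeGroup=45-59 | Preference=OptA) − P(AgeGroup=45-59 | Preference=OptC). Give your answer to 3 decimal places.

-0.269

P(Preference=OptA) = 0.15 + 0.04 + 0.07 = 0.26; P(AgeGroup=45-59 | Preference=OptA) = 0.04/0.26 = 0.1538.
P(Preference=OptC) = 0.10 + 0.11 + 0.05 = 0.26; P(AgeGroup=45-59 | Preference=OptC) = 0.11/0.26 = 0.4231.
Difference = -0.269.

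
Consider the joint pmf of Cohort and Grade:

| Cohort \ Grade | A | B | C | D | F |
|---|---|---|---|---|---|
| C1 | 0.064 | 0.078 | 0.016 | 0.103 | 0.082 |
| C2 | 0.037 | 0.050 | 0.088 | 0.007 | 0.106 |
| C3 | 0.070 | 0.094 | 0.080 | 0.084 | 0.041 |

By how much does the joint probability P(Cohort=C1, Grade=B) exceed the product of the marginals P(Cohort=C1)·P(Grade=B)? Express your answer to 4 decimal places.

P(Cohort=C1) = 0.064 + 0.078 + 0.016 + 0.103 + 0.082 = 0.343.
P(Grade=B) = 0.078 + 0.050 + 0.094 = 0.222.
P(Cohort=C1, Grade=B) − P(Cohort=C1)P(Grade=B) = 0.078 − 0.343×0.222 = 0.0019.

0.0019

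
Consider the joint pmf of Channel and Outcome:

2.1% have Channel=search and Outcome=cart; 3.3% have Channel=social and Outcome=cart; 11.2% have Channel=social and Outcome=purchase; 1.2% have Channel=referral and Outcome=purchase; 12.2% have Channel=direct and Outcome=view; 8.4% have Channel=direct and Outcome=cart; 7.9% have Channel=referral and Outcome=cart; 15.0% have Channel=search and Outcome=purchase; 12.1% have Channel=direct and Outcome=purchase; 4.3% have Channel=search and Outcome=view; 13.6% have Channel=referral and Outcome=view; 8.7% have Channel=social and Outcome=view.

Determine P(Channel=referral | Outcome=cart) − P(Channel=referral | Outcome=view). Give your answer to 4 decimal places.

0.0135

P(Outcome=cart) = 0.021 + 0.033 + 0.084 + 0.079 = 0.217; P(Channel=referral | Outcome=cart) = 0.079/0.217 = 0.36406.
P(Outcome=view) = 0.043 + 0.087 + 0.122 + 0.136 = 0.388; P(Channel=referral | Outcome=view) = 0.136/0.388 = 0.35052.
Difference = 0.0135.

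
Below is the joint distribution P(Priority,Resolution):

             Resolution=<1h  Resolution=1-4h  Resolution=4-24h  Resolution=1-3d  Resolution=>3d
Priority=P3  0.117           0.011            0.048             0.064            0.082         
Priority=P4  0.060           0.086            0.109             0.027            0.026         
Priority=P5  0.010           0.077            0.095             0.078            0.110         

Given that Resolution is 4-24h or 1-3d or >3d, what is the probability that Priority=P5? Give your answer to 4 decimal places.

P(Resolution=4-24h) = 0.048 + 0.109 + 0.095 = 0.252.
P(Resolution=1-3d) = 0.064 + 0.027 + 0.078 = 0.169.
P(Resolution=>3d) = 0.082 + 0.026 + 0.110 = 0.218.
P(Resolution ∈ {4-24h, 1-3d, >3d}) = 0.252 + 0.169 + 0.218 = 0.639; P(Priority=P5, Resolution ∈ {4-24h, 1-3d, >3d}) = 0.095 + 0.078 + 0.110 = 0.283.
P(Priority=P5 | Resolution ∈ {4-24h, 1-3d, >3d}) = 0.283/0.639 = 0.4429.

0.4429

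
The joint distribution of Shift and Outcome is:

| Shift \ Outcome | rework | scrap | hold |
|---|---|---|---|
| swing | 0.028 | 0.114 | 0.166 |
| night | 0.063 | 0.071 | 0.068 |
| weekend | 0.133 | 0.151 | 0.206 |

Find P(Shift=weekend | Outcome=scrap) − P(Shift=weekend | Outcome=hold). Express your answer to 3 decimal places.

-0.019

P(Outcome=scrap) = 0.114 + 0.071 + 0.151 = 0.336; P(Shift=weekend | Outcome=scrap) = 0.151/0.336 = 0.4494.
P(Outcome=hold) = 0.166 + 0.068 + 0.206 = 0.440; P(Shift=weekend | Outcome=hold) = 0.206/0.440 = 0.4682.
Difference = -0.019.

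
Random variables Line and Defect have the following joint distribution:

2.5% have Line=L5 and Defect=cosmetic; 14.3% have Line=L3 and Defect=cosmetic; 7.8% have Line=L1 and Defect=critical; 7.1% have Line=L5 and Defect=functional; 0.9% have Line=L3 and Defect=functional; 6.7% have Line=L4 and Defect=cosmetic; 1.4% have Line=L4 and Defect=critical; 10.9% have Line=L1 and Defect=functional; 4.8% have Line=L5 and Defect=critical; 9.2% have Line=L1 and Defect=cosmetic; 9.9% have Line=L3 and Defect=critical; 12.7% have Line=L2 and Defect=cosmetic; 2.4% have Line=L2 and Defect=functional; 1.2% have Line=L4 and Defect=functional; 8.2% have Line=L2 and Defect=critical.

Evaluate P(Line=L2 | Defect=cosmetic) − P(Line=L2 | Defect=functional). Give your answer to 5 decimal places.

P(Defect=cosmetic) = 0.092 + 0.127 + 0.143 + 0.067 + 0.025 = 0.454; P(Line=L2 | Defect=cosmetic) = 0.127/0.454 = 0.279736.
P(Defect=functional) = 0.109 + 0.024 + 0.009 + 0.012 + 0.071 = 0.225; P(Line=L2 | Defect=functional) = 0.024/0.225 = 0.106667.
Difference = 0.17307.

0.17307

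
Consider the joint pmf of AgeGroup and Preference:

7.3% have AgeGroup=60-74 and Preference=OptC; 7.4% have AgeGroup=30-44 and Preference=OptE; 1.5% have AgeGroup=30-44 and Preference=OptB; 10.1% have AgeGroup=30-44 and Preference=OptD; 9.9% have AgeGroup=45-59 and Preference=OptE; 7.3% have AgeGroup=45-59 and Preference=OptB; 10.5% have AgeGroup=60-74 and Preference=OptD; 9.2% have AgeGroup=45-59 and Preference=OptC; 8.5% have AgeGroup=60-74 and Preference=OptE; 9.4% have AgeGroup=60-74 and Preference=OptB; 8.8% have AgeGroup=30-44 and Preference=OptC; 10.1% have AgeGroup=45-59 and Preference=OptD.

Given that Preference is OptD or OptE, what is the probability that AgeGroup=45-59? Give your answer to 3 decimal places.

P(Preference=OptD) = 0.101 + 0.101 + 0.105 = 0.307.
P(Preference=OptE) = 0.074 + 0.099 + 0.085 = 0.258.
P(Preference ∈ {OptD, OptE}) = 0.307 + 0.258 = 0.565; P(AgeGroup=45-59, Preference ∈ {OptD, OptE}) = 0.101 + 0.099 = 0.200.
P(AgeGroup=45-59 | Preference ∈ {OptD, OptE}) = 0.200/0.565 = 0.354.

0.354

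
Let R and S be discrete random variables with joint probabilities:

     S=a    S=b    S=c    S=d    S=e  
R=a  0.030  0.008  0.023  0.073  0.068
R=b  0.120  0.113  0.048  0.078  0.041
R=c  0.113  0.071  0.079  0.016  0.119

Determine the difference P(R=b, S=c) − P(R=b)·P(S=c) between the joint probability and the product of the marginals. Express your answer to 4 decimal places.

P(R=b) = 0.120 + 0.113 + 0.048 + 0.078 + 0.041 = 0.400.
P(S=c) = 0.023 + 0.048 + 0.079 = 0.150.
P(R=b, S=c) − P(R=b)P(S=c) = 0.048 − 0.400×0.150 = -0.0120.

-0.0120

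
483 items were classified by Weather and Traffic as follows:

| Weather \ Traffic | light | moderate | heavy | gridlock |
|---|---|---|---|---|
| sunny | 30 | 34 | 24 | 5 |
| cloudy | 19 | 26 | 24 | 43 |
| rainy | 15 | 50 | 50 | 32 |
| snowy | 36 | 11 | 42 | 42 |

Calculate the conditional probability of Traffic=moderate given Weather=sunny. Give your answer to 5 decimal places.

Total with Weather=sunny: 30 + 34 + 24 + 5 = 93.
P(Traffic=moderate | Weather=sunny) = 34/93 = 0.36559.

0.36559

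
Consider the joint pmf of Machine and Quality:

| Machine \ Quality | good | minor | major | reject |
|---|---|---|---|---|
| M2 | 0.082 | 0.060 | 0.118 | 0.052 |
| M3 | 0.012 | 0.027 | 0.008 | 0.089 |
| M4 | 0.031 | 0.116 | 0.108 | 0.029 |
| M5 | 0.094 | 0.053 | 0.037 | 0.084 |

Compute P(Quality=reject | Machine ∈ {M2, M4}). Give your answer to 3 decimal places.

P(Machine=M2) = 0.082 + 0.060 + 0.118 + 0.052 = 0.312.
P(Machine=M4) = 0.031 + 0.116 + 0.108 + 0.029 = 0.284.
P(Machine ∈ {M2, M4}) = 0.312 + 0.284 = 0.596; P(Quality=reject, Machine ∈ {M2, M4}) = 0.052 + 0.029 = 0.081.
P(Quality=reject | Machine ∈ {M2, M4}) = 0.081/0.596 = 0.136.

0.136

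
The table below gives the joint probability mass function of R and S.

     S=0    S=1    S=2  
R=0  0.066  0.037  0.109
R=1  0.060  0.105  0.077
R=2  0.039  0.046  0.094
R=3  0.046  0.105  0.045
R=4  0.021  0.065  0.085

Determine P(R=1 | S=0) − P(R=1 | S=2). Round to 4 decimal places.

P(S=0) = 0.066 + 0.060 + 0.039 + 0.046 + 0.021 = 0.232; P(R=1 | S=0) = 0.060/0.232 = 0.25862.
P(S=2) = 0.109 + 0.077 + 0.094 + 0.045 + 0.085 = 0.410; P(R=1 | S=2) = 0.077/0.410 = 0.18780.
Difference = 0.0708.

0.0708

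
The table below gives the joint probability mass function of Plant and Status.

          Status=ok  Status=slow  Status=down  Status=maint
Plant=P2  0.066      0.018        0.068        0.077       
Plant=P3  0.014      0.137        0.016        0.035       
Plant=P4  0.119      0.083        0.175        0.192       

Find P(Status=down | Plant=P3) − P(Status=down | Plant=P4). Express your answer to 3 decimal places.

P(Plant=P3) = 0.014 + 0.137 + 0.016 + 0.035 = 0.202; P(Status=down | Plant=P3) = 0.016/0.202 = 0.0792.
P(Plant=P4) = 0.119 + 0.083 + 0.175 + 0.192 = 0.569; P(Status=down | Plant=P4) = 0.175/0.569 = 0.3076.
Difference = -0.228.

-0.228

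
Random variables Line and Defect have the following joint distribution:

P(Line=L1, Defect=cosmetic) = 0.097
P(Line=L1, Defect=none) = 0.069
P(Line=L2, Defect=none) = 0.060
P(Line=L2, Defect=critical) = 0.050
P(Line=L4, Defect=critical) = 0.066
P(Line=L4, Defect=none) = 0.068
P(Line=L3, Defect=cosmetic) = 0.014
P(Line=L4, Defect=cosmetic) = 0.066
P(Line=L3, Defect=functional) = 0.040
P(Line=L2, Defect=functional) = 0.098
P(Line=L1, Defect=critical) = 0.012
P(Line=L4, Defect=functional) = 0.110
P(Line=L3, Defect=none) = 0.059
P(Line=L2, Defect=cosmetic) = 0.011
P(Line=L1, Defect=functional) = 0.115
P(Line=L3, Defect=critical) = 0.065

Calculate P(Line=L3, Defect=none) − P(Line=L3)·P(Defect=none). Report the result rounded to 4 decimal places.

P(Line=L3) = 0.059 + 0.014 + 0.040 + 0.065 = 0.178.
P(Defect=none) = 0.069 + 0.060 + 0.059 + 0.068 = 0.256.
P(Line=L3, Defect=none) − P(Line=L3)P(Defect=none) = 0.059 − 0.178×0.256 = 0.0134.

0.0134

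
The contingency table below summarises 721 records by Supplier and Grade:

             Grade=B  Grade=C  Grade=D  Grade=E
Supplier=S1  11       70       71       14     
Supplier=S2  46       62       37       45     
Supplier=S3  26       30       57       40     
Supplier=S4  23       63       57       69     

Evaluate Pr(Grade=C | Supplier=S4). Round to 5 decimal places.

Total with Supplier=S4: 23 + 63 + 57 + 69 = 212.
P(Grade=C | Supplier=S4) = 63/212 = 0.29717.

0.29717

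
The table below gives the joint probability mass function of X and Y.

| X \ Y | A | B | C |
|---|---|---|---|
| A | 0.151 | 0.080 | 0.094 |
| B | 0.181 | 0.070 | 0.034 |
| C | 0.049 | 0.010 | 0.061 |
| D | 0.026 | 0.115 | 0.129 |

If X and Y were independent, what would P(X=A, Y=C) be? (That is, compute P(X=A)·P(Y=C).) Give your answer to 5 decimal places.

0.10335

P(X=A) = 0.151 + 0.080 + 0.094 = 0.325.
P(Y=C) = 0.094 + 0.034 + 0.061 + 0.129 = 0.318.
Product: 0.325 × 0.318 = 0.10335.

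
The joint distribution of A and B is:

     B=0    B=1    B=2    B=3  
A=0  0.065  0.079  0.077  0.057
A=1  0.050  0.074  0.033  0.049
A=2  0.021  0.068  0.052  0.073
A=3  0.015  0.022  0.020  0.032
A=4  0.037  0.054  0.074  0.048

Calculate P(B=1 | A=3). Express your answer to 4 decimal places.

0.2472

P(A=3) = 0.015 + 0.022 + 0.020 + 0.032 = 0.089.
P(B=1 | A=3) = 0.022/0.089 = 0.2472.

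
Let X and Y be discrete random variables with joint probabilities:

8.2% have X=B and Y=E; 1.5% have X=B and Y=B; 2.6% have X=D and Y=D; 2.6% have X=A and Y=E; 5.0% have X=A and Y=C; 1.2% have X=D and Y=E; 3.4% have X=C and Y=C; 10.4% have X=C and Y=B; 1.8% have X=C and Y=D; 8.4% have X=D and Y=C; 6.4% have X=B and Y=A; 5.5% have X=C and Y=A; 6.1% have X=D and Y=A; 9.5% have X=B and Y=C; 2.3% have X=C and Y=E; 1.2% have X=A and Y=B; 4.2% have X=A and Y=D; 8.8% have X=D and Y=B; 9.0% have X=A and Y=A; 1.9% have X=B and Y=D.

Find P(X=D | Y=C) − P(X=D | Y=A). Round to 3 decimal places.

0.093

P(Y=C) = 0.050 + 0.095 + 0.034 + 0.084 = 0.263; P(X=D | Y=C) = 0.084/0.263 = 0.3194.
P(Y=A) = 0.090 + 0.064 + 0.055 + 0.061 = 0.270; P(X=D | Y=A) = 0.061/0.270 = 0.2259.
Difference = 0.093.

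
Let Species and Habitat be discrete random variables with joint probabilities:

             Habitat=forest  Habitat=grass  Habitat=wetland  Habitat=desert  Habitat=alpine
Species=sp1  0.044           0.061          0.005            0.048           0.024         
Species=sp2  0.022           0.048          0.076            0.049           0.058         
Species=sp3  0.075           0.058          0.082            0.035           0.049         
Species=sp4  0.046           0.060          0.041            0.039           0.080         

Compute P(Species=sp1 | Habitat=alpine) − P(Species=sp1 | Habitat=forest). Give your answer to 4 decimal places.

P(Habitat=alpine) = 0.024 + 0.058 + 0.049 + 0.080 = 0.211; P(Species=sp1 | Habitat=alpine) = 0.024/0.211 = 0.11374.
P(Habitat=forest) = 0.044 + 0.022 + 0.075 + 0.046 = 0.187; P(Species=sp1 | Habitat=forest) = 0.044/0.187 = 0.23529.
Difference = -0.1216.

-0.1216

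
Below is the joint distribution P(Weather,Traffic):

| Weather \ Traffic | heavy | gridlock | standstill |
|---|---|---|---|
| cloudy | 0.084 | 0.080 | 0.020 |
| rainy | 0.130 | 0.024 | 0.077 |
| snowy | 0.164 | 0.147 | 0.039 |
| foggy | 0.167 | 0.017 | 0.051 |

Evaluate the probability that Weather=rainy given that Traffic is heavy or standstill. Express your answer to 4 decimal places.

P(Traffic=heavy) = 0.084 + 0.130 + 0.164 + 0.167 = 0.545.
P(Traffic=standstill) = 0.020 + 0.077 + 0.039 + 0.051 = 0.187.
P(Traffic ∈ {heavy, standstill}) = 0.545 + 0.187 = 0.732; P(Weather=rainy, Traffic ∈ {heavy, standstill}) = 0.130 + 0.077 = 0.207.
P(Weather=rainy | Traffic ∈ {heavy, standstill}) = 0.207/0.732 = 0.2828.

0.2828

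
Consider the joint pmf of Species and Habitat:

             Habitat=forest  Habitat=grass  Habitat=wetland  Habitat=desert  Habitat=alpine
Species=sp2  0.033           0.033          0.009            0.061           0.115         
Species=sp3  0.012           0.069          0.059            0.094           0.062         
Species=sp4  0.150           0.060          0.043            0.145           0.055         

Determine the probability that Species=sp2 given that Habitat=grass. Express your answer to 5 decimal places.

0.20370

P(Habitat=grass) = 0.033 + 0.069 + 0.060 = 0.162.
P(Species=sp2 | Habitat=grass) = 0.033/0.162 = 0.20370.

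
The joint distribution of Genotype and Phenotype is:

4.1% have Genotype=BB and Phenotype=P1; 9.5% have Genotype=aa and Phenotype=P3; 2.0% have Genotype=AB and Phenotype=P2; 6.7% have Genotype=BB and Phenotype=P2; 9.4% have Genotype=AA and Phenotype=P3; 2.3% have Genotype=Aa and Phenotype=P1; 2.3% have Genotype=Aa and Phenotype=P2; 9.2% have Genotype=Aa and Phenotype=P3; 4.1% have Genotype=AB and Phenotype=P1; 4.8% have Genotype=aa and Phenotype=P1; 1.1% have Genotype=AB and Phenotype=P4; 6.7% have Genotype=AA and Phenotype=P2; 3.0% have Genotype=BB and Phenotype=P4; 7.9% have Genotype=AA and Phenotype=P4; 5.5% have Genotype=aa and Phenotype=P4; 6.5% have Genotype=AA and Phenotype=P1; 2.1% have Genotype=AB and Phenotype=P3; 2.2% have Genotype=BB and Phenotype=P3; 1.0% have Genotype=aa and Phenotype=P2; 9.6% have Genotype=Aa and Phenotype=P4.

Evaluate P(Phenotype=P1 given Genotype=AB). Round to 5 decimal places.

P(Genotype=AB) = 0.041 + 0.020 + 0.021 + 0.011 = 0.093.
P(Phenotype=P1 | Genotype=AB) = 0.041/0.093 = 0.44086.

0.44086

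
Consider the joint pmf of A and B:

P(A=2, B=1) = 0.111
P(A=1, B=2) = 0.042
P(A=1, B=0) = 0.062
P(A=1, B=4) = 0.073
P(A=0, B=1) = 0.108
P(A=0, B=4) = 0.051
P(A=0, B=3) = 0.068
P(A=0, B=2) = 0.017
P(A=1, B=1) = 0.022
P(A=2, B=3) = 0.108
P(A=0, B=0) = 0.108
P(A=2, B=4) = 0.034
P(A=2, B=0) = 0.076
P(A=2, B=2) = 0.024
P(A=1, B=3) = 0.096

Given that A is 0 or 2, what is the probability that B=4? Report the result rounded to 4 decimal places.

0.1206

P(A=0) = 0.108 + 0.108 + 0.017 + 0.068 + 0.051 = 0.352.
P(A=2) = 0.076 + 0.111 + 0.024 + 0.108 + 0.034 = 0.353.
P(A ∈ {0, 2}) = 0.352 + 0.353 = 0.705; P(B=4, A ∈ {0, 2}) = 0.051 + 0.034 = 0.085.
P(B=4 | A ∈ {0, 2}) = 0.085/0.705 = 0.1206.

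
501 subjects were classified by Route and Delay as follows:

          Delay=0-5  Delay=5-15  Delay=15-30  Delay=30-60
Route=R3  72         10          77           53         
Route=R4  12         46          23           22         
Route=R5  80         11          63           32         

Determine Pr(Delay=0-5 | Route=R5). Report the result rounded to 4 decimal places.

Total with Route=R5: 80 + 11 + 63 + 32 = 186.
P(Delay=0-5 | Route=R5) = 80/186 = 0.4301.

0.4301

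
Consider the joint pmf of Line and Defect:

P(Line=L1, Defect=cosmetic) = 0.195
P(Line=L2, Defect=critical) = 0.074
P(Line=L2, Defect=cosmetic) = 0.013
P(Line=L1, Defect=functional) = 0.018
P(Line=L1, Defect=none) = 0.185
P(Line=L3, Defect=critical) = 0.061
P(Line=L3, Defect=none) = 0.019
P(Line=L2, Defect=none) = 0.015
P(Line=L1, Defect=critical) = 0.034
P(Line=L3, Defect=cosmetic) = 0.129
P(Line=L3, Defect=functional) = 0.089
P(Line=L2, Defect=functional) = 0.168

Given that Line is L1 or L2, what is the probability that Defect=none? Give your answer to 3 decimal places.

0.285

P(Line=L1) = 0.185 + 0.195 + 0.018 + 0.034 = 0.432.
P(Line=L2) = 0.015 + 0.013 + 0.168 + 0.074 = 0.270.
P(Line ∈ {L1, L2}) = 0.432 + 0.270 = 0.702; P(Defect=none, Line ∈ {L1, L2}) = 0.185 + 0.015 = 0.200.
P(Defect=none | Line ∈ {L1, L2}) = 0.200/0.702 = 0.285.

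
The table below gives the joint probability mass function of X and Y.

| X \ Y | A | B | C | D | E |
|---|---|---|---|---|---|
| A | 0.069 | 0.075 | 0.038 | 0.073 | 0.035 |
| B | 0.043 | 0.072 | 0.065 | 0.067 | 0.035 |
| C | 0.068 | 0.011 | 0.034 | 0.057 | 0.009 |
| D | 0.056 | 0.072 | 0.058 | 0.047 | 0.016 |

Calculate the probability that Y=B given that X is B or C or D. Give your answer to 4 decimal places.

0.2183

P(X=B) = 0.043 + 0.072 + 0.065 + 0.067 + 0.035 = 0.282.
P(X=C) = 0.068 + 0.011 + 0.034 + 0.057 + 0.009 = 0.179.
P(X=D) = 0.056 + 0.072 + 0.058 + 0.047 + 0.016 = 0.249.
P(X ∈ {B, C, D}) = 0.282 + 0.179 + 0.249 = 0.710; P(Y=B, X ∈ {B, C, D}) = 0.072 + 0.011 + 0.072 = 0.155.
P(Y=B | X ∈ {B, C, D}) = 0.155/0.710 = 0.2183.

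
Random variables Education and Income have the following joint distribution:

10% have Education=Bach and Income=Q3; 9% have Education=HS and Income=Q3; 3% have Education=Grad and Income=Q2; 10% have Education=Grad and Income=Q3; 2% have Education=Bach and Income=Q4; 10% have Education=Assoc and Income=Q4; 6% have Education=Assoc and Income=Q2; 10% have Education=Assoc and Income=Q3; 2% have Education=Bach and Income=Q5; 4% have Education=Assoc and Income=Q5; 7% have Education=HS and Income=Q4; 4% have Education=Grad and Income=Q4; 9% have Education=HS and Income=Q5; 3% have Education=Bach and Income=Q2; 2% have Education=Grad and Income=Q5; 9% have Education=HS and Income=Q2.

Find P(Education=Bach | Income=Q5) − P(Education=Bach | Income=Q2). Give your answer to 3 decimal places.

P(Income=Q5) = 0.09 + 0.04 + 0.02 + 0.02 = 0.17; P(Education=Bach | Income=Q5) = 0.02/0.17 = 0.1176.
P(Income=Q2) = 0.09 + 0.06 + 0.03 + 0.03 = 0.21; P(Education=Bach | Income=Q2) = 0.03/0.21 = 0.1429.
Difference = -0.025.

-0.025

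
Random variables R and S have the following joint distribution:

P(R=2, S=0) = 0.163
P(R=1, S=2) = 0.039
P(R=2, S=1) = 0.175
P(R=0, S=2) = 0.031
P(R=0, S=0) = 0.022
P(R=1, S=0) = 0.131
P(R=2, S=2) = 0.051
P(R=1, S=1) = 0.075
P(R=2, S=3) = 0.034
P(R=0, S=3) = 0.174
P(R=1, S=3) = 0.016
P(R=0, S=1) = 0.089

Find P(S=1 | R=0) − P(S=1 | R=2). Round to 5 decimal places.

P(R=0) = 0.022 + 0.089 + 0.031 + 0.174 = 0.316; P(S=1 | R=0) = 0.089/0.316 = 0.281646.
P(R=2) = 0.163 + 0.175 + 0.051 + 0.034 = 0.423; P(S=1 | R=2) = 0.175/0.423 = 0.413712.
Difference = -0.13207.

-0.13207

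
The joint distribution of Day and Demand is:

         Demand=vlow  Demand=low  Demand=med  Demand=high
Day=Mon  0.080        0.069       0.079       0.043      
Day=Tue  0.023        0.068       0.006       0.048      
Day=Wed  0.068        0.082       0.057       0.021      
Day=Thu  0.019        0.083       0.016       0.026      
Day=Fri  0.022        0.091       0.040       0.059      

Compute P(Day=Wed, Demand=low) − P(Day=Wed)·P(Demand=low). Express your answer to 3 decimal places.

P(Day=Wed) = 0.068 + 0.082 + 0.057 + 0.021 = 0.228.
P(Demand=low) = 0.069 + 0.068 + 0.082 + 0.083 + 0.091 = 0.393.
P(Day=Wed, Demand=low) − P(Day=Wed)P(Demand=low) = 0.082 − 0.228×0.393 = -0.008.

-0.008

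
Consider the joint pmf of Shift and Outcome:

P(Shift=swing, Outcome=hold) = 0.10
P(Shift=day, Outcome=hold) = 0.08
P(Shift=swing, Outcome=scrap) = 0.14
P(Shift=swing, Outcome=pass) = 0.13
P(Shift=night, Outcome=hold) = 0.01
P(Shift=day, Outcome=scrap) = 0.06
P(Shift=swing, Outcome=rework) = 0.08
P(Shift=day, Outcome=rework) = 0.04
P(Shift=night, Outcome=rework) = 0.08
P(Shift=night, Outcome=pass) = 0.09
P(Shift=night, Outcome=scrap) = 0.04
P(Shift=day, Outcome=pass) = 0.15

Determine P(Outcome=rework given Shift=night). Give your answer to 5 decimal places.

P(Shift=night) = 0.09 + 0.08 + 0.04 + 0.01 = 0.22.
P(Outcome=rework | Shift=night) = 0.08/0.22 = 0.36364.

0.36364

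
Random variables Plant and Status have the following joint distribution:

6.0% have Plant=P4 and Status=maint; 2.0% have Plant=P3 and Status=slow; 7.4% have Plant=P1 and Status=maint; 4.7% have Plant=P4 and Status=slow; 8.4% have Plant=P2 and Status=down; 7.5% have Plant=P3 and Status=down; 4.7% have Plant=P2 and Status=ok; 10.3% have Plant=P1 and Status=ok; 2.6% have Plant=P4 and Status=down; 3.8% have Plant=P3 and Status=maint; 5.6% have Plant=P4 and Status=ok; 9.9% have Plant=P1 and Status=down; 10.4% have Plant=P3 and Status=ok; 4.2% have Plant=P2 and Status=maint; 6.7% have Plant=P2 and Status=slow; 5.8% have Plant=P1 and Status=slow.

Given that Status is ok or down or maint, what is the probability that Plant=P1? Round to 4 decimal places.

0.3416

P(Status=ok) = 0.103 + 0.047 + 0.104 + 0.056 = 0.310.
P(Status=down) = 0.099 + 0.084 + 0.075 + 0.026 = 0.284.
P(Status=maint) = 0.074 + 0.042 + 0.038 + 0.060 = 0.214.
P(Status ∈ {ok, down, maint}) = 0.310 + 0.284 + 0.214 = 0.808; P(Plant=P1, Status ∈ {ok, down, maint}) = 0.103 + 0.099 + 0.074 = 0.276.
P(Plant=P1 | Status ∈ {ok, down, maint}) = 0.276/0.808 = 0.3416.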